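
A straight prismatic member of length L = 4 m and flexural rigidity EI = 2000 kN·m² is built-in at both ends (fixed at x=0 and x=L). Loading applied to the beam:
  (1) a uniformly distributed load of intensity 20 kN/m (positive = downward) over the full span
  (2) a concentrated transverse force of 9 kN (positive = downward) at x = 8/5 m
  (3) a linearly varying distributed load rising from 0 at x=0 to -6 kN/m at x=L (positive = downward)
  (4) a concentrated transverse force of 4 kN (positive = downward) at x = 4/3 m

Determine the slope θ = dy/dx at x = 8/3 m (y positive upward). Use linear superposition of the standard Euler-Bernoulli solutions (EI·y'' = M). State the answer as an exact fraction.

θ(8/3) = 17552/3796875 rad

Load 1 — uniform load w=20 kN/m over full span:
  θ_1 = -wx(L-x)(L-2x)/(12EI) = -20·(8/3)·(4-(8/3))·(4-2·(8/3))/(12·2000) = 8/2025 rad
Load 2 — point force P=9 kN at a=8/5 m (b=L-a=12/5):
  θ_2 = Pa²(L-x)(2bL-(3b+a)(L-x))/(2L³EI)  [x>a] = 9·(8/5)²·(4-(8/3))·(2·(12/5)·4-(3·(12/5)+(8/5))·(4-(8/3)))/(2·4³·2000) = 14/15625 rad
Load 3 — triangular load w₀=-6 kN/m (0→w₀ over full span):
  θ_3 = -w₀(2x(L-x)(L-2x)(x+2L)+x²(L-x)²)/(120LEI) = -(-6)·(2·(8/3)·(4-(8/3))·(4-2·(8/3))·((8/3)+2·4)+(8/3)²·(4-(8/3))²)/(120·4·2000) = -28/50625 rad
Load 4 — point force P=4 kN at a=4/3 m (b=L-a=8/3):
  θ_4 = Pa²(L-x)(2bL-(3b+a)(L-x))/(2L³EI)  [x>a] = 4·(4/3)²·(4-(8/3))·(2·(8/3)·4-(3·(8/3)+(4/3))·(4-(8/3)))/(2·4³·2000) = 2/6075 rad
Superposition: θ = Σ θ_i = 17552/3796875 rad ≈ 0.004623 rad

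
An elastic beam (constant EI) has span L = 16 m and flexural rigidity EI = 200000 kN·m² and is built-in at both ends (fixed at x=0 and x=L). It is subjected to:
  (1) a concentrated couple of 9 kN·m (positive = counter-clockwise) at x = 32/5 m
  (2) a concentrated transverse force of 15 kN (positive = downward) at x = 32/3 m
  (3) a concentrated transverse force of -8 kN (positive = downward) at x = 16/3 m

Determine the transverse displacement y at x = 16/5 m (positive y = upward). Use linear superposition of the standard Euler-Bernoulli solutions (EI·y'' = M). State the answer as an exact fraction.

Load 1 — applied couple M₀=9 kN·m at a=32/5 m (b=L-a=48/5):
  y_1 = (R_Ax³/6 - M_Ax²/2)/EI  [x≤a] with R_A=81/100, M_A=27/25 = ((81/100)·(16/5)³/6 - (27/25)·(16/5)²/2)/200000 = -54/9765625 m
Load 2 — point force P=15 kN at a=32/3 m (b=L-a=16/3):
  y_2 = -Pb²x²(3aL-(3a+b)x)/(6L³EI)  [x≤a] = -15·(16/3)²·(16/5)²·(3·(32/3)·16-(3·(32/3)+(16/3))·(16/5))/(6·16³·200000) = -736/2109375 m
Load 3 — point force P=-8 kN at a=16/3 m (b=L-a=32/3):
  y_3 = -Pb²x²(3aL-(3a+b)x)/(6L³EI)  [x≤a] = -(-8)·(32/3)²·(16/5)²·(3·(16/3)·16-(3·(16/3)+(32/3))·(16/5))/(6·16³·200000) = 2048/6328125 m
Superposition: y = Σ y_i = -24374/791015625 m ≈ -0.000031 m

y(16/5) = -24374/791015625 m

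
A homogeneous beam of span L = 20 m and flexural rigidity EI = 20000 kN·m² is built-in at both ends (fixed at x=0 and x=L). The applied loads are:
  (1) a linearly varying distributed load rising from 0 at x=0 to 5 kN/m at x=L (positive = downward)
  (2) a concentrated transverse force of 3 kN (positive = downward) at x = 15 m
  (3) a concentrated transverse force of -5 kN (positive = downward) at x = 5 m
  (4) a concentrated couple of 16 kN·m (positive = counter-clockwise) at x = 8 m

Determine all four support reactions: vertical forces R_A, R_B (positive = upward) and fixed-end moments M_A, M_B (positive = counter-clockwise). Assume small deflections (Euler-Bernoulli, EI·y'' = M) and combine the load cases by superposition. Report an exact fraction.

R_A = 6201/500 kN, M_A = 17201/300 kN·m, R_B = 17799/500 kN, M_B = -9863/100 kN·m

Load 1 — triangular load w₀=5 kN/m (0→w₀ over full span):
  R_A = 3w₀L/20 = 3·5·20/20 = 15 kN
  M_A = w₀L²/30 = 5·20²/30 = 200/3 kN·m
  R_B = 7w₀L/20 = 7·5·20/20 = 35 kN
  M_B = -w₀L²/20 = -5·20²/20 = -100 kN·m
Load 2 — point force P=3 kN at a=15 m (b=L-a=5):
  R_A = Pb²(3a+b)/L³ = 3·5²·(3·15+5)/20³ = 15/32 kN
  M_A = Pab²/L² = 3·15·5²/20² = 45/16 kN·m
  R_B = Pa²(a+3b)/L³ = 3·15²·(15+3·5)/20³ = 81/32 kN
  M_B = -Pa²b/L² = -3·15²·5/20² = -135/16 kN·m
Load 3 — point force P=-5 kN at a=5 m (b=L-a=15):
  R_A = Pb²(3a+b)/L³ = (-5)·15²·(3·5+15)/20³ = -135/32 kN
  M_A = Pab²/L² = (-5)·5·15²/20² = -225/16 kN·m
  R_B = Pa²(a+3b)/L³ = (-5)·5²·(5+3·15)/20³ = -25/32 kN
  M_B = -Pa²b/L² = -(-5)·5²·15/20² = 75/16 kN·m
Load 4 — applied couple M₀=16 kN·m at a=8 m (b=L-a=12):
  R_A = 6M₀ab/L³ = 6·16·8·12/20³ = 144/125 kN
  M_A = M₀b(2a-b)/L² = 16·12·(2·8-12)/20² = 48/25 kN·m
  R_B = -6M₀ab/L³ = -6·16·8·12/20³ = -144/125 kN
  M_B = M₀a(2b-a)/L² = 16·8·(2·12-8)/20² = 128/25 kN·m
Superposition: R_A = 6201/500 kN, M_A = 17201/300 kN·m, R_B = 17799/500 kN, M_B = -9863/100 kN·m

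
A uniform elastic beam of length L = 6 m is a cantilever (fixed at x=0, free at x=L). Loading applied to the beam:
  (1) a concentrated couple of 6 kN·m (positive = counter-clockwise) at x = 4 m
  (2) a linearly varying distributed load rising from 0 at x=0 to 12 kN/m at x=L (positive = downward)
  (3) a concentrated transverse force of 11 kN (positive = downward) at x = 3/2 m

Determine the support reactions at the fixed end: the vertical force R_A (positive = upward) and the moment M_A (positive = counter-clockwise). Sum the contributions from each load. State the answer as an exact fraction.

R_A = 47 kN, M_A = 309/2 kN·m

Load 1 — applied couple M₀=6 kN·m at a=4 m (b=L-a=2):
  R_A = 0 kN
  M_A = -M₀ = -6 kN·m
Load 2 — triangular load w₀=12 kN/m (0→w₀ over full span):
  R_A = w₀L/2 = 12·6/2 = 36 kN
  M_A = w₀L²/3 = 12·6²/3 = 144 kN·m
Load 3 — point force P=11 kN at a=3/2 m (b=L-a=9/2):
  R_A = P = 11 kN
  M_A = Pa = 11·(3/2) = 33/2 kN·m
Superposition: R_A = 47 kN, M_A = 309/2 kN·m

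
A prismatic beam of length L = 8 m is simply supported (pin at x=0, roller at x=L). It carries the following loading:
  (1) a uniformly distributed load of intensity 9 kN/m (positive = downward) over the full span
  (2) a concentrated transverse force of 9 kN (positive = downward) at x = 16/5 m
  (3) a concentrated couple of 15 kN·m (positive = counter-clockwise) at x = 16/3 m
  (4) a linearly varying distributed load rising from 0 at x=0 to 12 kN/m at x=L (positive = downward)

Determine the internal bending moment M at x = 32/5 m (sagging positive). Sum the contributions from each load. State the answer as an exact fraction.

Load 1 — uniform load w=9 kN/m over full span:
  M_1 = wx(L-x)/2 = 9·(32/5)·(8-(32/5))/2 = 1152/25 kN·m
Load 2 — point force P=9 kN at a=16/5 m (b=L-a=24/5):
  M_2 = Pa(L-x)/L  [x>a] = 9·(16/5)·(8-(32/5))/8 = 144/25 kN·m
Load 3 — applied couple M₀=15 kN·m at a=16/3 m (b=L-a=8/3):
  M_3 = M₀x/L - M₀  [x>a] = 15·(32/5)/8 - 15 = -3 kN·m
Load 4 — triangular load w₀=12 kN/m (0→w₀ over full span):
  M_4 = w₀Lx/6 - w₀x³/(6L) = 12·8·(32/5)/6 - 12·(32/5)³/(6·8) = 4608/125 kN·m
Superposition: M = Σ M_i = 10713/125 kN·m ≈ 85.704000 kN·m

M(32/5) = 10713/125 kN·m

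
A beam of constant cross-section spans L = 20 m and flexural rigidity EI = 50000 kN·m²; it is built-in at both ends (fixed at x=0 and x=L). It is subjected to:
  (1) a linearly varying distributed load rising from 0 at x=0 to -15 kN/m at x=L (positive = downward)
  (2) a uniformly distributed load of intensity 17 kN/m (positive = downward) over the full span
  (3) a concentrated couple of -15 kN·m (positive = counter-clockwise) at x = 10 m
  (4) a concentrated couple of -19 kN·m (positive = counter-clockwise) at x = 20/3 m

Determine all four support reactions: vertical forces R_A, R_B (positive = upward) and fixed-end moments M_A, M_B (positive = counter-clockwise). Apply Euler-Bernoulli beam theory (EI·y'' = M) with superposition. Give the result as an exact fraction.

Load 1 — triangular load w₀=-15 kN/m (0→w₀ over full span):
  R_A = 3w₀L/20 = 3·(-15)·20/20 = -45 kN
  M_A = w₀L²/30 = (-15)·20²/30 = -200 kN·m
  R_B = 7w₀L/20 = 7·(-15)·20/20 = -105 kN
  M_B = -w₀L²/20 = -(-15)·20²/20 = 300 kN·m
Load 2 — uniform load w=17 kN/m over full span:
  R_A = wL/2 = 17·20/2 = 170 kN
  M_A = wL²/12 = 17·20²/12 = 1700/3 kN·m
  R_B = wL/2 = 17·20/2 = 170 kN
  M_B = -wL²/12 = -17·20²/12 = -1700/3 kN·m
Load 3 — applied couple M₀=-15 kN·m at a=10 m (b=L-a=10):
  R_A = 6M₀ab/L³ = 6·(-15)·10·10/20³ = -9/8 kN
  M_A = M₀b(2a-b)/L² = (-15)·10·(2·10-10)/20² = -15/4 kN·m
  R_B = -6M₀ab/L³ = -6·(-15)·10·10/20³ = 9/8 kN
  M_B = M₀a(2b-a)/L² = (-15)·10·(2·10-10)/20² = -15/4 kN·m
Load 4 — applied couple M₀=-19 kN·m at a=20/3 m (b=L-a=40/3):
  R_A = 6M₀ab/L³ = 6·(-19)·(20/3)·(40/3)/20³ = -19/15 kN
  M_A = M₀b(2a-b)/L² = (-19)·(40/3)·(2·(20/3)-(40/3))/20² = 0 kN·m
  R_B = -6M₀ab/L³ = -6·(-19)·(20/3)·(40/3)/20³ = 19/15 kN
  M_B = M₀a(2b-a)/L² = (-19)·(20/3)·(2·(40/3)-(20/3))/20² = -19/3 kN·m
Superposition: R_A = 14713/120 kN, M_A = 4355/12 kN·m, R_B = 8087/120 kN, M_B = -1107/4 kN·m

R_A = 14713/120 kN, M_A = 4355/12 kN·m, R_B = 8087/120 kN, M_B = -1107/4 kN·m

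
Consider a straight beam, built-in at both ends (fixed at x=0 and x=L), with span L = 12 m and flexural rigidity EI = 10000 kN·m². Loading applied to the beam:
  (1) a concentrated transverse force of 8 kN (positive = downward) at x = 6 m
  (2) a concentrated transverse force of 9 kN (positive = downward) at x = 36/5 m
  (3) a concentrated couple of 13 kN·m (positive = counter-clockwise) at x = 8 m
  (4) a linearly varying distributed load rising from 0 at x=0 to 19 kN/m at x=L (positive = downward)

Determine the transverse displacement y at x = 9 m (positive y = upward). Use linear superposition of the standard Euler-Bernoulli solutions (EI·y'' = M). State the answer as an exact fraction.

Load 1 — point force P=8 kN at a=6 m (b=L-a=6):
  y_1 = -Pa²(L-x)²(3bL-(3b+a)(L-x))/(6L³EI)  [x>a] = -8·6²·(12-9)²·(3·6·12-(3·6+6)·(12-9))/(6·12³·10000) = -9/2500 m
Load 2 — point force P=9 kN at a=36/5 m (b=L-a=24/5):
  y_2 = -Pa²(L-x)²(3bL-(3b+a)(L-x))/(6L³EI)  [x>a] = -9·(36/5)²·(12-9)²·(3·(24/5)·12-(3·(24/5)+(36/5))·(12-9))/(6·12³·10000) = -2187/500000 m
Load 3 — applied couple M₀=13 kN·m at a=8 m (b=L-a=4):
  y_3 = (R_Ax³/6 - M_Ax²/2 - M₀(x-a)²/2)/EI  [x>a] with R_A=13/9, M_A=13/3 = ((13/9)·9³/6 - (13/3)·9²/2 - 13·(9-8)²/2)/10000 = -13/20000 m
Load 4 — triangular load w₀=19 kN/m (0→w₀ over full span):
  y_4 = -w₀x²(L-x)²(x+2L)/(120LEI) = -19·9²·(12-9)²·(9+2·12)/(120·12·10000) = -50787/1600000 m
Superposition: y = Σ y_i = -322927/8000000 m ≈ -0.040366 m

y(9) = -322927/8000000 m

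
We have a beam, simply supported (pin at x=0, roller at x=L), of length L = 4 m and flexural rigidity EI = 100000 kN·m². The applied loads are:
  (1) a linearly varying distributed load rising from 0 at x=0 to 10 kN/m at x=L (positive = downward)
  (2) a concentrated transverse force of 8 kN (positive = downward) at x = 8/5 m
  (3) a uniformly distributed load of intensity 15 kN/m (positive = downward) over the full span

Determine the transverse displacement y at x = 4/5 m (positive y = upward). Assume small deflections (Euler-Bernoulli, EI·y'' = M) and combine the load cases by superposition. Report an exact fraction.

y(4/5) = -13252/29296875 m

Load 1 — triangular load w₀=10 kN/m (0→w₀ over full span):
  y_1 = -w₀x(7L⁴-10L²x²+3x⁴)/(360LEI) = -10·(4/5)·(7·4⁴-10·4²·(4/5)²+3·(4/5)⁴)/(360·4·100000) = -2752/29296875 m
Load 2 — point force P=8 kN at a=8/5 m (b=L-a=12/5):
  y_2 = -Pbx(L²-b²-x²)/(6LEI)  [x≤a] = -8·(12/5)·(4/5)·(4²-(12/5)²-(4/5)²)/(6·4·100000) = -24/390625 m
Load 3 — uniform load w=15 kN/m over full span:
  y_3 = -wx(L³-2Lx²+x³)/(24EI) = -15·(4/5)·(4³-2·4·(4/5)²+(4/5)³)/(24·100000) = -116/390625 m
Superposition: y = Σ y_i = -13252/29296875 m ≈ -0.000452 m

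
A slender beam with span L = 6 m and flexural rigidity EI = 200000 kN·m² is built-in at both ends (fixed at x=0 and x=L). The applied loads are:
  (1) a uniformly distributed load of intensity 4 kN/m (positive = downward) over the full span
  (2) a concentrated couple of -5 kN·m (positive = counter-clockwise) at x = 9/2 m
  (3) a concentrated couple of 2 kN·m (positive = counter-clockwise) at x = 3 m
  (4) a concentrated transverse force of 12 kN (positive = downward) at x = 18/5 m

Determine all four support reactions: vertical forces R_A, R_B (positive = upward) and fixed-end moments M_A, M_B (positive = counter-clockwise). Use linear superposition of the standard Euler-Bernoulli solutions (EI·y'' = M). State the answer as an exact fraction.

Load 1 — uniform load w=4 kN/m over full span:
  R_A = wL/2 = 4·6/2 = 12 kN
  M_A = wL²/12 = 4·6²/12 = 12 kN·m
  R_B = wL/2 = 4·6/2 = 12 kN
  M_B = -wL²/12 = -4·6²/12 = -12 kN·m
Load 2 — applied couple M₀=-5 kN·m at a=9/2 m (b=L-a=3/2):
  R_A = 6M₀ab/L³ = 6·(-5)·(9/2)·(3/2)/6³ = -15/16 kN
  M_A = M₀b(2a-b)/L² = (-5)·(3/2)·(2·(9/2)-(3/2))/6² = -25/16 kN·m
  R_B = -6M₀ab/L³ = -6·(-5)·(9/2)·(3/2)/6³ = 15/16 kN
  M_B = M₀a(2b-a)/L² = (-5)·(9/2)·(2·(3/2)-(9/2))/6² = 15/16 kN·m
Load 3 — applied couple M₀=2 kN·m at a=3 m (b=L-a=3):
  R_A = 6M₀ab/L³ = 6·2·3·3/6³ = 1/2 kN
  M_A = M₀b(2a-b)/L² = 2·3·(2·3-3)/6² = 1/2 kN·m
  R_B = -6M₀ab/L³ = -6·2·3·3/6³ = -1/2 kN
  M_B = M₀a(2b-a)/L² = 2·3·(2·3-3)/6² = 1/2 kN·m
Load 4 — point force P=12 kN at a=18/5 m (b=L-a=12/5):
  R_A = Pb²(3a+b)/L³ = 12·(12/5)²·(3·(18/5)+(12/5))/6³ = 528/125 kN
  M_A = Pab²/L² = 12·(18/5)·(12/5)²/6² = 864/125 kN·m
  R_B = Pa²(a+3b)/L³ = 12·(18/5)²·((18/5)+3·(12/5))/6³ = 972/125 kN
  M_B = -Pa²b/L² = -12·(18/5)²·(12/5)/6² = -1296/125 kN·m
Superposition: R_A = 31573/2000 kN, M_A = 35699/2000 kN·m, R_B = 40427/2000 kN, M_B = -41861/2000 kN·m

R_A = 31573/2000 kN, M_A = 35699/2000 kN·m, R_B = 40427/2000 kN, M_B = -41861/2000 kN·m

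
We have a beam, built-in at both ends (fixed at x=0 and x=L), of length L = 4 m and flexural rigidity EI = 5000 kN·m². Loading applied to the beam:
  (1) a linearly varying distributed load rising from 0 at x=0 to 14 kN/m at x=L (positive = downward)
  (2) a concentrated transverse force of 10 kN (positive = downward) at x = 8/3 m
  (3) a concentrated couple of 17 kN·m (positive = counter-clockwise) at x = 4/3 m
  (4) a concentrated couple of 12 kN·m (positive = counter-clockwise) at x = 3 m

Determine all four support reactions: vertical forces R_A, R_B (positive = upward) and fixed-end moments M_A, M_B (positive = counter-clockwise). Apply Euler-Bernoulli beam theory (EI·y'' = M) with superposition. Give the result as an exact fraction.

R_A = 21637/1080 kN, M_A = 7657/540 kN·m, R_B = 19403/1080 kN, M_B = -7403/540 kN·m

Load 1 — triangular load w₀=14 kN/m (0→w₀ over full span):
  R_A = 3w₀L/20 = 3·14·4/20 = 42/5 kN
  M_A = w₀L²/30 = 14·4²/30 = 112/15 kN·m
  R_B = 7w₀L/20 = 7·14·4/20 = 98/5 kN
  M_B = -w₀L²/20 = -14·4²/20 = -56/5 kN·m
Load 2 — point force P=10 kN at a=8/3 m (b=L-a=4/3):
  R_A = Pb²(3a+b)/L³ = 10·(4/3)²·(3·(8/3)+(4/3))/4³ = 70/27 kN
  M_A = Pab²/L² = 10·(8/3)·(4/3)²/4² = 80/27 kN·m
  R_B = Pa²(a+3b)/L³ = 10·(8/3)²·((8/3)+3·(4/3))/4³ = 200/27 kN
  M_B = -Pa²b/L² = -10·(8/3)²·(4/3)/4² = -160/27 kN·m
Load 3 — applied couple M₀=17 kN·m at a=4/3 m (b=L-a=8/3):
  R_A = 6M₀ab/L³ = 6·17·(4/3)·(8/3)/4³ = 17/3 kN
  M_A = M₀b(2a-b)/L² = 17·(8/3)·(2·(4/3)-(8/3))/4² = 0 kN·m
  R_B = -6M₀ab/L³ = -6·17·(4/3)·(8/3)/4³ = -17/3 kN
  M_B = M₀a(2b-a)/L² = 17·(4/3)·(2·(8/3)-(4/3))/4² = 17/3 kN·m
Load 4 — applied couple M₀=12 kN·m at a=3 m (b=L-a=1):
  R_A = 6M₀ab/L³ = 6·12·3·1/4³ = 27/8 kN
  M_A = M₀b(2a-b)/L² = 12·1·(2·3-1)/4² = 15/4 kN·m
  R_B = -6M₀ab/L³ = -6·12·3·1/4³ = -27/8 kN
  M_B = M₀a(2b-a)/L² = 12·3·(2·1-3)/4² = -9/4 kN·m
Superposition: R_A = 21637/1080 kN, M_A = 7657/540 kN·m, R_B = 19403/1080 kN, M_B = -7403/540 kN·m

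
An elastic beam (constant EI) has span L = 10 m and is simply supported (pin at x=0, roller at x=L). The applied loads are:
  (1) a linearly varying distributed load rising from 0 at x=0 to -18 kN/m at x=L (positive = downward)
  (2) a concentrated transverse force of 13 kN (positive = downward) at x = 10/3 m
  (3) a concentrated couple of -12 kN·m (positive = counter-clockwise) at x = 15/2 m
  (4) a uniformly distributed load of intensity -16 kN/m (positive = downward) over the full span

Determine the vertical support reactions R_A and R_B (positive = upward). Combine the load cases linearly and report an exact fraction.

R_A = -1538/15 kN, R_B = -2017/15 kN

Load 1 — triangular load w₀=-18 kN/m (0→w₀ over full span):
  R_A = w₀L/6 = (-18)·10/6 = -30 kN
  R_B = w₀L/3 = (-18)·10/3 = -60 kN
Load 2 — point force P=13 kN at a=10/3 m (b=L-a=20/3):
  R_A = Pb/L = 13·(20/3)/10 = 26/3 kN
  R_B = Pa/L = 13·(10/3)/10 = 13/3 kN
Load 3 — applied couple M₀=-12 kN·m at a=15/2 m (b=L-a=5/2):
  R_A = M₀/L = (-12)/10 = -6/5 kN
  R_B = -M₀/L = -(-12)/10 = 6/5 kN
Load 4 — uniform load w=-16 kN/m over full span:
  R_A = wL/2 = (-16)·10/2 = -80 kN
  R_B = wL/2 = (-16)·10/2 = -80 kN
Superposition: R_A = -1538/15 kN, R_B = -2017/15 kN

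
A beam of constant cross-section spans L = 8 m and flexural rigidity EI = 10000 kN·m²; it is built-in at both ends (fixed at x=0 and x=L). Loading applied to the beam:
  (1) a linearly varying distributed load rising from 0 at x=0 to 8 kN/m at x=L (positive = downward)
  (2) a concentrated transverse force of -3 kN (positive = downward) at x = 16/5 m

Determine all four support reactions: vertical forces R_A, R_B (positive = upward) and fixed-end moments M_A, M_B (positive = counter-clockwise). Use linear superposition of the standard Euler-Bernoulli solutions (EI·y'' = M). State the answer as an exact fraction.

R_A = 957/125 kN, M_A = 5104/375 kN·m, R_B = 2668/125 kN, M_B = -2912/125 kN·m

Load 1 — triangular load w₀=8 kN/m (0→w₀ over full span):
  R_A = 3w₀L/20 = 3·8·8/20 = 48/5 kN
  M_A = w₀L²/30 = 8·8²/30 = 256/15 kN·m
  R_B = 7w₀L/20 = 7·8·8/20 = 112/5 kN
  M_B = -w₀L²/20 = -8·8²/20 = -128/5 kN·m
Load 2 — point force P=-3 kN at a=16/5 m (b=L-a=24/5):
  R_A = Pb²(3a+b)/L³ = (-3)·(24/5)²·(3·(16/5)+(24/5))/8³ = -243/125 kN
  M_A = Pab²/L² = (-3)·(16/5)·(24/5)²/8² = -432/125 kN·m
  R_B = Pa²(a+3b)/L³ = (-3)·(16/5)²·((16/5)+3·(24/5))/8³ = -132/125 kN
  M_B = -Pa²b/L² = -(-3)·(16/5)²·(24/5)/8² = 288/125 kN·m
Superposition: R_A = 957/125 kN, M_A = 5104/375 kN·m, R_B = 2668/125 kN, M_B = -2912/125 kN·m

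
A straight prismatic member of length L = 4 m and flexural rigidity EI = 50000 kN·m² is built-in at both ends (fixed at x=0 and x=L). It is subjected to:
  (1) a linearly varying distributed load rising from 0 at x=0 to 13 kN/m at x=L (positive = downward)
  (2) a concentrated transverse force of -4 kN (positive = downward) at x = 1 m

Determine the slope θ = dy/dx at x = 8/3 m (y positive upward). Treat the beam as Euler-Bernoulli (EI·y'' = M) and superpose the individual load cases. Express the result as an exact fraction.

θ(8/3) = 593/15187500 rad

Load 1 — triangular load w₀=13 kN/m (0→w₀ over full span):
  θ_1 = -w₀(2x(L-x)(L-2x)(x+2L)+x²(L-x)²)/(120LEI) = -13·(2·(8/3)·(4-(8/3))·(4-2·(8/3))·((8/3)+2·4)+(8/3)²·(4-(8/3))²)/(120·4·50000) = 182/3796875 rad
Load 2 — point force P=-4 kN at a=1 m (b=L-a=3):
  θ_2 = Pa²(L-x)(2bL-(3b+a)(L-x))/(2L³EI)  [x>a] = (-4)·1²·(4-(8/3))·(2·3·4-(3·3+1)·(4-(8/3)))/(2·4³·50000) = -1/112500 rad
Superposition: θ = Σ θ_i = 593/15187500 rad ≈ 0.000039 rad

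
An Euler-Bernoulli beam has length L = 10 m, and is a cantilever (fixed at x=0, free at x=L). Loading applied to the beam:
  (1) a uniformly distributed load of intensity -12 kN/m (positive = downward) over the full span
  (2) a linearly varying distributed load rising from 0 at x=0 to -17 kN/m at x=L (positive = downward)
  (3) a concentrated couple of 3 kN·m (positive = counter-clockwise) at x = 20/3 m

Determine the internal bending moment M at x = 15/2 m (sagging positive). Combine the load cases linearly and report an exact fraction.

M(15/2) = 8275/96 kN·m

Load 1 — uniform load w=-12 kN/m over full span:
  M_1 = -w(L-x)²/2 = -(-12)·(10-(15/2))²/2 = 75/2 kN·m
Load 2 — triangular load w₀=-17 kN/m (0→w₀ over full span):
  M_2 = w₀Lx/2 - w₀L²/3 - w₀x³/(6L) = (-17)·10·(15/2)/2 - (-17)·10²/3 - (-17)·(15/2)³/(6·10) = 4675/96 kN·m
Load 3 — applied couple M₀=3 kN·m at a=20/3 m (b=L-a=10/3):
  M_3 = 0  [x>a] = 0 kN·m
Superposition: M = Σ M_i = 8275/96 kN·m ≈ 86.197917 kN·m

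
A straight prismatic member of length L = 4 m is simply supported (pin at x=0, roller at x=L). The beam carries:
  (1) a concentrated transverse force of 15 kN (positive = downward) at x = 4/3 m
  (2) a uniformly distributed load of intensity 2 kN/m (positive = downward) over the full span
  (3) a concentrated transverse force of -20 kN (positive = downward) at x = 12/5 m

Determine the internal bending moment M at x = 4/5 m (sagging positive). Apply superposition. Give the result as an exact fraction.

M(4/5) = 104/25 kN·m

Load 1 — point force P=15 kN at a=4/3 m (b=L-a=8/3):
  M_1 = Pbx/L  [x≤a] = 15·(8/3)·(4/5)/4 = 8 kN·m
Load 2 — uniform load w=2 kN/m over full span:
  M_2 = wx(L-x)/2 = 2·(4/5)·(4-(4/5))/2 = 64/25 kN·m
Load 3 — point force P=-20 kN at a=12/5 m (b=L-a=8/5):
  M_3 = Pbx/L  [x≤a] = (-20)·(8/5)·(4/5)/4 = -32/5 kN·m
Superposition: M = Σ M_i = 104/25 kN·m ≈ 4.160000 kN·m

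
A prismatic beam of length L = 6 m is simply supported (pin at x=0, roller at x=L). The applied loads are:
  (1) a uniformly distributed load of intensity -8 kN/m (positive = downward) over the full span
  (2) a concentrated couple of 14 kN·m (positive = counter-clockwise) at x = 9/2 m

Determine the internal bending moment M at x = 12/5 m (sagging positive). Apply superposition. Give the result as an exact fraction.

M(12/5) = -724/25 kN·m

Load 1 — uniform load w=-8 kN/m over full span:
  M_1 = wx(L-x)/2 = (-8)·(12/5)·(6-(12/5))/2 = -864/25 kN·m
Load 2 — applied couple M₀=14 kN·m at a=9/2 m (b=L-a=3/2):
  M_2 = M₀x/L  [x≤a] = 14·(12/5)/6 = 28/5 kN·m
Superposition: M = Σ M_i = -724/25 kN·m ≈ -28.960000 kN·m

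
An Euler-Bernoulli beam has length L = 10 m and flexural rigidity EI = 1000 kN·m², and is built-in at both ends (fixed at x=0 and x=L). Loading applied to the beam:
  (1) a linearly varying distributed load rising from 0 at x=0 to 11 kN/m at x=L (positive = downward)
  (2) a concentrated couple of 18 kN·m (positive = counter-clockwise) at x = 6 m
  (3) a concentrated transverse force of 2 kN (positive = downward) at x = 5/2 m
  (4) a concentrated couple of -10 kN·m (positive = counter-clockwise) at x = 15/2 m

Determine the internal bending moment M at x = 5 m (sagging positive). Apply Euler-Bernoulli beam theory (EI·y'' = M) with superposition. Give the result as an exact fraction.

Load 1 — triangular load w₀=11 kN/m (0→w₀ over full span):
  M_1 = 3w₀Lx/20 - w₀L²/30 - w₀x³/(6L) = 3·11·10·5/20 - 11·10²/30 - 11·5³/(6·10) = 275/12 kN·m
Load 2 — applied couple M₀=18 kN·m at a=6 m (b=L-a=4):
  M_2 = R_Ax - M_A  [x≤a] with R_A=324/125, M_A=144/25 = (324/125)·5 - (144/25) = 36/5 kN·m
Load 3 — point force P=2 kN at a=5/2 m (b=L-a=15/2):
  M_3 = Pa²(a+3b)(L-x)/L³ - Pa²b/L²  [x>a] = 2·(5/2)²·((5/2)+3·(15/2))·(10-5)/10³ - 2·(5/2)²·(15/2)/10² = 5/8 kN·m
Load 4 — applied couple M₀=-10 kN·m at a=15/2 m (b=L-a=5/2):
  M_4 = R_Ax - M_A  [x≤a] with R_A=-9/8, M_A=-25/8 = (-9/8)·5 - (-25/8) = -5/2 kN·m
Superposition: M = Σ M_i = 3389/120 kN·m ≈ 28.241667 kN·m

M(5) = 3389/120 kN·m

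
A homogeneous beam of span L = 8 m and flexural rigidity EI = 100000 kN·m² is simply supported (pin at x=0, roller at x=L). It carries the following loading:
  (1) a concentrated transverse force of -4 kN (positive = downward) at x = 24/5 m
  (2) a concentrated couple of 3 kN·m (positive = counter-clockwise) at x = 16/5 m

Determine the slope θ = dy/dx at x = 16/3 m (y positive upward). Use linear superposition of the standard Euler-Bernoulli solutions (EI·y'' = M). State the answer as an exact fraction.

Load 1 — point force P=-4 kN at a=24/5 m (b=L-a=16/5):
  θ_1 = -Pa(2L²-6Lx+3x²+a²)/(6LEI)  [x>a] = -(-4)·(24/5)·(2·8²-6·8·(16/3)+3·(16/3)²+(24/5)²)/(6·8·100000) = -92/1171875 rad
Load 2 — applied couple M₀=3 kN·m at a=16/5 m (b=L-a=24/5):
  θ_2 = (M₀x²/(2L)-M₀(x-a)+C₁)/EI  [x>a] with C₁=M₀(3b²-L²)/(6L)=8/25 = (3·(16/3)²/(2·8)-3·((16/3)-(16/5))+(8/25))/100000 = -7/937500 rad
Superposition: θ = Σ θ_i = -403/4687500 rad ≈ -0.000086 rad

θ(16/3) = -403/4687500 rad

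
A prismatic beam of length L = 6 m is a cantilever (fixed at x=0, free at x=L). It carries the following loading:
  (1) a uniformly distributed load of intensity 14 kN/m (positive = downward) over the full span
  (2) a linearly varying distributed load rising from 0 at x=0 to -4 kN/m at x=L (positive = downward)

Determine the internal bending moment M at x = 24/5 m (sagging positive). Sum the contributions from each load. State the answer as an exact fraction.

Load 1 — uniform load w=14 kN/m over full span:
  M_1 = -w(L-x)²/2 = -14·(6-(24/5))²/2 = -252/25 kN·m
Load 2 — triangular load w₀=-4 kN/m (0→w₀ over full span):
  M_2 = w₀Lx/2 - w₀L²/3 - w₀x³/(6L) = (-4)·6·(24/5)/2 - (-4)·6²/3 - (-4)·(24/5)³/(6·6) = 336/125 kN·m
Superposition: M = Σ M_i = -924/125 kN·m ≈ -7.392000 kN·m

M(24/5) = -924/125 kN·m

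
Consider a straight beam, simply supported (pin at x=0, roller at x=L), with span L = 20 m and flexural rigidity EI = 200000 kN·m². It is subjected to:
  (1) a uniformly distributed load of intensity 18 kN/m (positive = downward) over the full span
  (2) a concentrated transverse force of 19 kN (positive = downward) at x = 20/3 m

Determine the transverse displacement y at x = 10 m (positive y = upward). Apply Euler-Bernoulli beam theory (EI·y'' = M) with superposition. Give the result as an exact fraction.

Load 1 — uniform load w=18 kN/m over full span:
  y_1 = -wx(L³-2Lx²+x³)/(24EI) = -18·10·(20³-2·20·10²+10³)/(24·200000) = -3/16 m
Load 2 — point force P=19 kN at a=20/3 m (b=L-a=40/3):
  y_2 = -Pa(L-x)(2Lx-a²-x²)/(6LEI)  [x>a] = -19·(20/3)·(20-10)·(2·20·10-(20/3)²-10²)/(6·20·200000) = -437/32400 m
Superposition: y = Σ y_i = -407/2025 m ≈ -0.200988 m

y(10) = -407/2025 m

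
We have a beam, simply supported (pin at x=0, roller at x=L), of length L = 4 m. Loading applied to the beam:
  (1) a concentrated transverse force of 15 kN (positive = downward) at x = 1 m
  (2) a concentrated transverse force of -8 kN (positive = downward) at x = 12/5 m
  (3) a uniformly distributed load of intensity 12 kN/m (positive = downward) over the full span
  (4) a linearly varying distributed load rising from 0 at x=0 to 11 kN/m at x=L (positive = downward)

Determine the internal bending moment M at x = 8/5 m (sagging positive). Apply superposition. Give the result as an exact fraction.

M(8/5) = 4597/125 kN·m

Load 1 — point force P=15 kN at a=1 m (b=L-a=3):
  M_1 = Pa(L-x)/L  [x>a] = 15·1·(4-(8/5))/4 = 9 kN·m
Load 2 — point force P=-8 kN at a=12/5 m (b=L-a=8/5):
  M_2 = Pbx/L  [x≤a] = (-8)·(8/5)·(8/5)/4 = -128/25 kN·m
Load 3 — uniform load w=12 kN/m over full span:
  M_3 = wx(L-x)/2 = 12·(8/5)·(4-(8/5))/2 = 576/25 kN·m
Load 4 — triangular load w₀=11 kN/m (0→w₀ over full span):
  M_4 = w₀Lx/6 - w₀x³/(6L) = 11·4·(8/5)/6 - 11·(8/5)³/(6·4) = 1232/125 kN·m
Superposition: M = Σ M_i = 4597/125 kN·m ≈ 36.776000 kN·m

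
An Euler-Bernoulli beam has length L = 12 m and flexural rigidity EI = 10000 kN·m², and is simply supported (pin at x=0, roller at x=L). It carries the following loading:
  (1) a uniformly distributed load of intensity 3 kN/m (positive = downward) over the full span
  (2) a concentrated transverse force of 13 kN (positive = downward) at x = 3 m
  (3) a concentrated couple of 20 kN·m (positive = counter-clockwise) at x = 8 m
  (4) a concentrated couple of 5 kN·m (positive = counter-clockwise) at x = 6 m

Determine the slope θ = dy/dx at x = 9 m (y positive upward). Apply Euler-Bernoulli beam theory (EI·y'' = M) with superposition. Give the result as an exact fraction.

θ(9) = 5453/240000 rad

Load 1 — uniform load w=3 kN/m over full span:
  θ_1 = -w(L³-6Lx²+4x³)/(24EI) = -3·(12³-6·12·9²+4·9³)/(24·10000) = 297/20000 rad
Load 2 — point force P=13 kN at a=3 m (b=L-a=9):
  θ_2 = -Pa(2L²-6Lx+3x²+a²)/(6LEI)  [x>a] = -13·3·(2·12²-6·12·9+3·9²+3²)/(6·12·10000) = 117/20000 rad
Load 3 — applied couple M₀=20 kN·m at a=8 m (b=L-a=4):
  θ_3 = (M₀x²/(2L)-M₀(x-a)+C₁)/EI  [x>a] with C₁=M₀(3b²-L²)/(6L)=-80/3 = (20·9²/(2·12)-20·(9-8)+(-80/3))/10000 = 1/480 rad
Load 4 — applied couple M₀=5 kN·m at a=6 m (b=L-a=6):
  θ_4 = (M₀x²/(2L)-M₀(x-a)+C₁)/EI  [x>a] with C₁=M₀(3b²-L²)/(6L)=-5/2 = (5·9²/(2·12)-5·(9-6)+(-5/2))/10000 = -1/16000 rad
Superposition: θ = Σ θ_i = 5453/240000 rad ≈ 0.022721 rad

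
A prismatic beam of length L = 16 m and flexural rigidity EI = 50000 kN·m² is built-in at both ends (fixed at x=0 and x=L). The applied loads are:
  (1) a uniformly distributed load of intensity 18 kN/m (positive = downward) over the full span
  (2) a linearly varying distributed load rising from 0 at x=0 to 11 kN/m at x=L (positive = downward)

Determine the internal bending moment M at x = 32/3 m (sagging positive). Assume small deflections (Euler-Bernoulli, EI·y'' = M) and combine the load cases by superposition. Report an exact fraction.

Load 1 — uniform load w=18 kN/m over full span:
  M_1 = wLx/2 - wL²/12 - wx²/2 = 18·16·(32/3)/2 - 18·16²/12 - 18·(32/3)²/2 = 128 kN·m
Load 2 — triangular load w₀=11 kN/m (0→w₀ over full span):
  M_2 = 3w₀Lx/20 - w₀L²/30 - w₀x³/(6L) = 3·11·16·(32/3)/20 - 11·16²/30 - 11·(32/3)³/(6·16) = 19712/405 kN·m
Superposition: M = Σ M_i = 71552/405 kN·m ≈ 176.671605 kN·m

M(32/3) = 71552/405 kN·m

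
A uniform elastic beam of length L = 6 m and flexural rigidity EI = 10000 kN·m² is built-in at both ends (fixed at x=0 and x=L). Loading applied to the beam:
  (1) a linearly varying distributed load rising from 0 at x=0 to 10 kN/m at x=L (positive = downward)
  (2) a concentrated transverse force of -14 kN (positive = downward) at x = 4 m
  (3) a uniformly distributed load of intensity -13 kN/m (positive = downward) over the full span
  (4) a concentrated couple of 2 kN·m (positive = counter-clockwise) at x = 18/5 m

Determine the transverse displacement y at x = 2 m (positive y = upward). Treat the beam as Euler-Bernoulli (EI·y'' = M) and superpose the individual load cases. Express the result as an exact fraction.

Load 1 — triangular load w₀=10 kN/m (0→w₀ over full span):
  y_1 = -w₀x²(L-x)²(x+2L)/(120LEI) = -10·2²·(6-2)²·(2+2·6)/(120·6·10000) = -7/5625 m
Load 2 — point force P=-14 kN at a=4 m (b=L-a=2):
  y_2 = -Pb²x²(3aL-(3a+b)x)/(6L³EI)  [x≤a] = -(-14)·2²·2²·(3·4·6-(3·4+2)·2)/(6·6³·10000) = 77/101250 m
Load 3 — uniform load w=-13 kN/m over full span:
  y_3 = -wx²(L-x)²/(24EI) = -(-13)·2²·(6-2)²/(24·10000) = 13/3750 m
Load 4 — applied couple M₀=2 kN·m at a=18/5 m (b=L-a=12/5):
  y_4 = (R_Ax³/6 - M_Ax²/2)/EI  [x≤a] with R_A=12/25, M_A=16/25 = ((12/25)·2³/6 - (16/25)·2²/2)/10000 = -1/15625 m
Superposition: y = Σ y_i = 3694/1265625 m ≈ 0.002919 m

y(2) = 3694/1265625 m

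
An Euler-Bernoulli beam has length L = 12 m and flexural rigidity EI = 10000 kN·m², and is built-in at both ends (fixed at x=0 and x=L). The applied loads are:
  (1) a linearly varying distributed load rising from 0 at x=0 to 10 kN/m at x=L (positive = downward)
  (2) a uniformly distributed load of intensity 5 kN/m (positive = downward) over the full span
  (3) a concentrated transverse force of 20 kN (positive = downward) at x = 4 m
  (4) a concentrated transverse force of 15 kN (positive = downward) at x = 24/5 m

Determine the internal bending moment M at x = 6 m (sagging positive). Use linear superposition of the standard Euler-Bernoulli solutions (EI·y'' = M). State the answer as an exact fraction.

M(6) = 1316/15 kN·m

Load 1 — triangular load w₀=10 kN/m (0→w₀ over full span):
  M_1 = 3w₀Lx/20 - w₀L²/30 - w₀x³/(6L) = 3·10·12·6/20 - 10·12²/30 - 10·6³/(6·12) = 30 kN·m
Load 2 — uniform load w=5 kN/m over full span:
  M_2 = wLx/2 - wL²/12 - wx²/2 = 5·12·6/2 - 5·12²/12 - 5·6²/2 = 30 kN·m
Load 3 — point force P=20 kN at a=4 m (b=L-a=8):
  M_3 = Pa²(a+3b)(L-x)/L³ - Pa²b/L²  [x>a] = 20·4²·(4+3·8)·(12-6)/12³ - 20·4²·8/12² = 40/3 kN·m
Load 4 — point force P=15 kN at a=24/5 m (b=L-a=36/5):
  M_4 = Pa²(a+3b)(L-x)/L³ - Pa²b/L²  [x>a] = 15·(24/5)²·((24/5)+3·(36/5))·(12-6)/12³ - 15·(24/5)²·(36/5)/12² = 72/5 kN·m
Superposition: M = Σ M_i = 1316/15 kN·m ≈ 87.733333 kN·m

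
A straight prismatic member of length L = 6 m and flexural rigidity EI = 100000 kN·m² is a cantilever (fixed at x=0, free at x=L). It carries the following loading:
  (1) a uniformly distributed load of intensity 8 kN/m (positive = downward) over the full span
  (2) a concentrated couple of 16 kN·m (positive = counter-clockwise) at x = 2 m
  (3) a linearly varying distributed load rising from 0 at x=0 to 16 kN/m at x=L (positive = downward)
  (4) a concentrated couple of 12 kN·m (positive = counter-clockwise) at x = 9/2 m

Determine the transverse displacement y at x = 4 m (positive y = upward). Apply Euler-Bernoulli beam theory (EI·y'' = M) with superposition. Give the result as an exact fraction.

y(4) = -2222/140625 m

Load 1 — uniform load w=8 kN/m over full span:
  y_1 = -wx²(x²-4Lx+6L²)/(24EI) = -8·4²·(4²-4·6·4+6·6²)/(24·100000) = -68/9375 m
Load 2 — applied couple M₀=16 kN·m at a=2 m (b=L-a=4):
  y_2 = M₀a(2x-a)/(2EI)  [x>a] = 16·2·(2·4-2)/(2·100000) = 3/3125 m
Load 3 — triangular load w₀=16 kN/m (0→w₀ over full span):
  y_3 = (w₀Lx³/12-w₀L²x²/6-w₀x⁵/(120L))/EI = (16·6·4³/12-16·6²·4²/6-16·4⁵/(120·6))/100000 = -1472/140625 m
Load 4 — applied couple M₀=12 kN·m at a=9/2 m (b=L-a=3/2):
  y_4 = M₀x²/(2EI)  [x≤a] = 12·4²/(2·100000) = 3/3125 m
Superposition: y = Σ y_i = -2222/140625 m ≈ -0.015801 m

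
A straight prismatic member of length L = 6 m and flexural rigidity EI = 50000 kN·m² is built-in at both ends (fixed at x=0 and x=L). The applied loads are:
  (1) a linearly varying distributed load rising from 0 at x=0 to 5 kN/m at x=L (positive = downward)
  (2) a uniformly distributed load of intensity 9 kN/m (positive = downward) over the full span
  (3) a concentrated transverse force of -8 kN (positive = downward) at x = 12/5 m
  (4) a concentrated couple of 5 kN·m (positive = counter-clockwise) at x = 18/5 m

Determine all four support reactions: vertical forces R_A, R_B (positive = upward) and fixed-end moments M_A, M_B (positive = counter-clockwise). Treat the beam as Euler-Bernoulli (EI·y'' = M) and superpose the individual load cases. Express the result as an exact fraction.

R_A = 6879/250 kN, M_A = 3461/125 kN·m, R_B = 8371/250 kN, M_B = -3849/125 kN·m

Load 1 — triangular load w₀=5 kN/m (0→w₀ over full span):
  R_A = 3w₀L/20 = 3·5·6/20 = 9/2 kN
  M_A = w₀L²/30 = 5·6²/30 = 6 kN·m
  R_B = 7w₀L/20 = 7·5·6/20 = 21/2 kN
  M_B = -w₀L²/20 = -5·6²/20 = -9 kN·m
Load 2 — uniform load w=9 kN/m over full span:
  R_A = wL/2 = 9·6/2 = 27 kN
  M_A = wL²/12 = 9·6²/12 = 27 kN·m
  R_B = wL/2 = 9·6/2 = 27 kN
  M_B = -wL²/12 = -9·6²/12 = -27 kN·m
Load 3 — point force P=-8 kN at a=12/5 m (b=L-a=18/5):
  R_A = Pb²(3a+b)/L³ = (-8)·(18/5)²·(3·(12/5)+(18/5))/6³ = -648/125 kN
  M_A = Pab²/L² = (-8)·(12/5)·(18/5)²/6² = -864/125 kN·m
  R_B = Pa²(a+3b)/L³ = (-8)·(12/5)²·((12/5)+3·(18/5))/6³ = -352/125 kN
  M_B = -Pa²b/L² = -(-8)·(12/5)²·(18/5)/6² = 576/125 kN·m
Load 4 — applied couple M₀=5 kN·m at a=18/5 m (b=L-a=12/5):
  R_A = 6M₀ab/L³ = 6·5·(18/5)·(12/5)/6³ = 6/5 kN
  M_A = M₀b(2a-b)/L² = 5·(12/5)·(2·(18/5)-(12/5))/6² = 8/5 kN·m
  R_B = -6M₀ab/L³ = -6·5·(18/5)·(12/5)/6³ = -6/5 kN
  M_B = M₀a(2b-a)/L² = 5·(18/5)·(2·(12/5)-(18/5))/6² = 3/5 kN·m
Superposition: R_A = 6879/250 kN, M_A = 3461/125 kN·m, R_B = 8371/250 kN, M_B = -3849/125 kN·m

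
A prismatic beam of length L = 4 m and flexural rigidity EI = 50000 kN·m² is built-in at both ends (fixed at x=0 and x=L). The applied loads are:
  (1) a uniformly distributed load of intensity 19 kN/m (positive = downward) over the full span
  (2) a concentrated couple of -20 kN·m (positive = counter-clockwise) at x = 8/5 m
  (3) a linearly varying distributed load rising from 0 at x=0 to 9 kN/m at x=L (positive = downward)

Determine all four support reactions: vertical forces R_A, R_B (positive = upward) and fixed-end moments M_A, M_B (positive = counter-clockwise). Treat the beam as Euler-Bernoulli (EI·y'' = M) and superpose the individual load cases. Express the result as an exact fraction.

R_A = 181/5 kN, M_A = 416/15 kN·m, R_B = 289/5 kN, M_B = -584/15 kN·m

Load 1 — uniform load w=19 kN/m over full span:
  R_A = wL/2 = 19·4/2 = 38 kN
  M_A = wL²/12 = 19·4²/12 = 76/3 kN·m
  R_B = wL/2 = 19·4/2 = 38 kN
  M_B = -wL²/12 = -19·4²/12 = -76/3 kN·m
Load 2 — applied couple M₀=-20 kN·m at a=8/5 m (b=L-a=12/5):
  R_A = 6M₀ab/L³ = 6·(-20)·(8/5)·(12/5)/4³ = -36/5 kN
  M_A = M₀b(2a-b)/L² = (-20)·(12/5)·(2·(8/5)-(12/5))/4² = -12/5 kN·m
  R_B = -6M₀ab/L³ = -6·(-20)·(8/5)·(12/5)/4³ = 36/5 kN
  M_B = M₀a(2b-a)/L² = (-20)·(8/5)·(2·(12/5)-(8/5))/4² = -32/5 kN·m
Load 3 — triangular load w₀=9 kN/m (0→w₀ over full span):
  R_A = 3w₀L/20 = 3·9·4/20 = 27/5 kN
  M_A = w₀L²/30 = 9·4²/30 = 24/5 kN·m
  R_B = 7w₀L/20 = 7·9·4/20 = 63/5 kN
  M_B = -w₀L²/20 = -9·4²/20 = -36/5 kN·m
Superposition: R_A = 181/5 kN, M_A = 416/15 kN·m, R_B = 289/5 kN, M_B = -584/15 kN·m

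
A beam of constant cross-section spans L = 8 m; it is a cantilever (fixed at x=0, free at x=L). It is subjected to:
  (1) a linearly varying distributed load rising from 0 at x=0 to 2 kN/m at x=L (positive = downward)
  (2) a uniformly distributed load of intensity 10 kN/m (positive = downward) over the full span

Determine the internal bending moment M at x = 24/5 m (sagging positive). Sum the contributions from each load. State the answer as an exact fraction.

M(24/5) = -22528/375 kN·m

Load 1 — triangular load w₀=2 kN/m (0→w₀ over full span):
  M_1 = w₀Lx/2 - w₀L²/3 - w₀x³/(6L) = 2·8·(24/5)/2 - 2·8²/3 - 2·(24/5)³/(6·8) = -3328/375 kN·m
Load 2 — uniform load w=10 kN/m over full span:
  M_2 = -w(L-x)²/2 = -10·(8-(24/5))²/2 = -256/5 kN·m
Superposition: M = Σ M_i = -22528/375 kN·m ≈ -60.074667 kN·m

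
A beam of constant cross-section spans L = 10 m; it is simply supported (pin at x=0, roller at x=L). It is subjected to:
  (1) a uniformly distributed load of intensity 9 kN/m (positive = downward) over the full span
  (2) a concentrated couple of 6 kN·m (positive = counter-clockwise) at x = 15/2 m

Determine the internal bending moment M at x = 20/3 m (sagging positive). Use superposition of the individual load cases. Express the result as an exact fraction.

M(20/3) = 104 kN·m

Load 1 — uniform load w=9 kN/m over full span:
  M_1 = wx(L-x)/2 = 9·(20/3)·(10-(20/3))/2 = 100 kN·m
Load 2 — applied couple M₀=6 kN·m at a=15/2 m (b=L-a=5/2):
  M_2 = M₀x/L  [x≤a] = 6·(20/3)/10 = 4 kN·m
Superposition: M = Σ M_i = 104 kN·m ≈ 104.000000 kN·m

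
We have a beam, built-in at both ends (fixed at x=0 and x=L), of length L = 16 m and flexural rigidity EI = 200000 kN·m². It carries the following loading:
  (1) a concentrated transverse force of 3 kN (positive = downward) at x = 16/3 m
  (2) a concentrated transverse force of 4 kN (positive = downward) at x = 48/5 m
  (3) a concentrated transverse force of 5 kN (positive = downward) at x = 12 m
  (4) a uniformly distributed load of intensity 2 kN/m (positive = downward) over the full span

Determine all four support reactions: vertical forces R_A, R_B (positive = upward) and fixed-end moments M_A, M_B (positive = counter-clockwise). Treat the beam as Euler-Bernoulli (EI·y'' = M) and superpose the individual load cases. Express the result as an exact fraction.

R_A = 734813/36000 kN, M_A = 268523/4500 kN·m, R_B = 849187/36000 kN, M_B = -300097/4500 kN·m

Load 1 — point force P=3 kN at a=16/3 m (b=L-a=32/3):
  R_A = Pb²(3a+b)/L³ = 3·(32/3)²·(3·(16/3)+(32/3))/16³ = 20/9 kN
  M_A = Pab²/L² = 3·(16/3)·(32/3)²/16² = 64/9 kN·m
  R_B = Pa²(a+3b)/L³ = 3·(16/3)²·((16/3)+3·(32/3))/16³ = 7/9 kN
  M_B = -Pa²b/L² = -3·(16/3)²·(32/3)/16² = -32/9 kN·m
Load 2 — point force P=4 kN at a=48/5 m (b=L-a=32/5):
  R_A = Pb²(3a+b)/L³ = 4·(32/5)²·(3·(48/5)+(32/5))/16³ = 176/125 kN
  M_A = Pab²/L² = 4·(48/5)·(32/5)²/16² = 768/125 kN·m
  R_B = Pa²(a+3b)/L³ = 4·(48/5)²·((48/5)+3·(32/5))/16³ = 324/125 kN
  M_B = -Pa²b/L² = -4·(48/5)²·(32/5)/16² = -1152/125 kN·m
Load 3 — point force P=5 kN at a=12 m (b=L-a=4):
  R_A = Pb²(3a+b)/L³ = 5·4²·(3·12+4)/16³ = 25/32 kN
  M_A = Pab²/L² = 5·12·4²/16² = 15/4 kN·m
  R_B = Pa²(a+3b)/L³ = 5·12²·(12+3·4)/16³ = 135/32 kN
  M_B = -Pa²b/L² = -5·12²·4/16² = -45/4 kN·m
Load 4 — uniform load w=2 kN/m over full span:
  R_A = wL/2 = 2·16/2 = 16 kN
  M_A = wL²/12 = 2·16²/12 = 128/3 kN·m
  R_B = wL/2 = 2·16/2 = 16 kN
  M_B = -wL²/12 = -2·16²/12 = -128/3 kN·m
Superposition: R_A = 734813/36000 kN, M_A = 268523/4500 kN·m, R_B = 849187/36000 kN, M_B = -300097/4500 kN·m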